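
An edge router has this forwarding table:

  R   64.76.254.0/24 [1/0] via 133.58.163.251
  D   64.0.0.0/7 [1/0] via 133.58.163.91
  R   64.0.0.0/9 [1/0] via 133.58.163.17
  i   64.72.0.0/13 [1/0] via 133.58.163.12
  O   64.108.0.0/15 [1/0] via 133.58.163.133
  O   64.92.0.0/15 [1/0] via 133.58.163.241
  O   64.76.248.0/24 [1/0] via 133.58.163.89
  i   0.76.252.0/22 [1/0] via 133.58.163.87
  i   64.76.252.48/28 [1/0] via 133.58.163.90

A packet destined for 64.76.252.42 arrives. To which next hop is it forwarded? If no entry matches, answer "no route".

Routes whose prefix contains 64.76.252.42:
  64.0.0.0/7 (64.0.0.0 - 65.255.255.255) -> 133.58.163.91
  64.0.0.0/9 (64.0.0.0 - 64.127.255.255) -> 133.58.163.17
  64.72.0.0/13 (64.72.0.0 - 64.79.255.255) -> 133.58.163.12
More-specific entries that do NOT match:
  64.76.252.48/28 (64.76.252.48 - 64.76.252.63) does not contain 64.76.252.42
  64.76.254.0/24 (64.76.254.0 - 64.76.254.255) does not contain 64.76.252.42
  64.76.248.0/24 (64.76.248.0 - 64.76.248.255) does not contain 64.76.252.42
  0.76.252.0/22 (0.76.252.0 - 0.76.255.255) does not contain 64.76.252.42
  64.108.0.0/15 (64.108.0.0 - 64.109.255.255) does not contain 64.76.252.42
  64.92.0.0/15 (64.92.0.0 - 64.93.255.255) does not contain 64.76.252.42
Longest matching prefix is /13 -> next hop 133.58.163.12.

133.58.163.12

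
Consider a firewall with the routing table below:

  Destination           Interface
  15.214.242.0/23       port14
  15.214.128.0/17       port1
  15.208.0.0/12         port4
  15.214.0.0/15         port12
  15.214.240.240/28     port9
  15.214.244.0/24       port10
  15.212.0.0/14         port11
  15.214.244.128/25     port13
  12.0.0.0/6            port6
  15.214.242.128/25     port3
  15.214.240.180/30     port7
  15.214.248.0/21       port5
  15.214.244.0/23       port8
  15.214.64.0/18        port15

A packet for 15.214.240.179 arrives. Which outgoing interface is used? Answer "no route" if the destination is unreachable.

port1

Routes whose prefix contains 15.214.240.179:
  12.0.0.0/6 (12.0.0.0 - 15.255.255.255) -> port6
  15.208.0.0/12 (15.208.0.0 - 15.223.255.255) -> port4
  15.212.0.0/14 (15.212.0.0 - 15.215.255.255) -> port11
  15.214.0.0/15 (15.214.0.0 - 15.215.255.255) -> port12
  15.214.128.0/17 (15.214.128.0 - 15.214.255.255) -> port1
More-specific entries that do NOT match:
  15.214.240.180/30 (15.214.240.180 - 15.214.240.183) does not contain 15.214.240.179
  15.214.240.240/28 (15.214.240.240 - 15.214.240.255) does not contain 15.214.240.179
  15.214.244.128/25 (15.214.244.128 - 15.214.244.255) does not contain 15.214.240.179
  15.214.242.128/25 (15.214.242.128 - 15.214.242.255) does not contain 15.214.240.179
  15.214.244.0/24 (15.214.244.0 - 15.214.244.255) does not contain 15.214.240.179
  15.214.242.0/23 (15.214.242.0 - 15.214.243.255) does not contain 15.214.240.179
  15.214.244.0/23 (15.214.244.0 - 15.214.245.255) does not contain 15.214.240.179
  15.214.248.0/21 (15.214.248.0 - 15.214.255.255) does not contain 15.214.240.179
  15.214.64.0/18 (15.214.64.0 - 15.214.127.255) does not contain 15.214.240.179
Longest matching prefix is /17 -> interface port1.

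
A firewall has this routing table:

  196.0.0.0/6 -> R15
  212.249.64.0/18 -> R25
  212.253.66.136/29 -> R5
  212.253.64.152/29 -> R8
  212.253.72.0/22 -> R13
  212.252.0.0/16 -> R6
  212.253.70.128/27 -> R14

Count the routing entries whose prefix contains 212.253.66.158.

No listed prefix contains 212.253.66.158.
Total matching entries: 0.

0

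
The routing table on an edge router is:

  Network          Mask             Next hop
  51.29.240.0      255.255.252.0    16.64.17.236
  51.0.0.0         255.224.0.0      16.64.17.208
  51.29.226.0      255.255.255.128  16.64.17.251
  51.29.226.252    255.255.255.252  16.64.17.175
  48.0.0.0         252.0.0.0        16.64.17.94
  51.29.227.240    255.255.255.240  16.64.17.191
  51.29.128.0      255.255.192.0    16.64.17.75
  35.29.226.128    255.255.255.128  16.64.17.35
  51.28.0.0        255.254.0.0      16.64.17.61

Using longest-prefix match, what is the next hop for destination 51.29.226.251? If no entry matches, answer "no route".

16.64.17.61

Routes whose prefix contains 51.29.226.251:
  48.0.0.0/6 (48.0.0.0 - 51.255.255.255) -> 16.64.17.94
  51.0.0.0/11 (51.0.0.0 - 51.31.255.255) -> 16.64.17.208
  51.28.0.0/15 (51.28.0.0 - 51.29.255.255) -> 16.64.17.61
More-specific entries that do NOT match:
  51.29.226.252/30 (51.29.226.252 - 51.29.226.255) does not contain 51.29.226.251
  51.29.227.240/28 (51.29.227.240 - 51.29.227.255) does not contain 51.29.226.251
  51.29.226.0/25 (51.29.226.0 - 51.29.226.127) does not contain 51.29.226.251
  35.29.226.128/25 (35.29.226.128 - 35.29.226.255) does not contain 51.29.226.251
  51.29.240.0/22 (51.29.240.0 - 51.29.243.255) does not contain 51.29.226.251
  51.29.128.0/18 (51.29.128.0 - 51.29.191.255) does not contain 51.29.226.251
Longest matching prefix is /15 -> next hop 16.64.17.61.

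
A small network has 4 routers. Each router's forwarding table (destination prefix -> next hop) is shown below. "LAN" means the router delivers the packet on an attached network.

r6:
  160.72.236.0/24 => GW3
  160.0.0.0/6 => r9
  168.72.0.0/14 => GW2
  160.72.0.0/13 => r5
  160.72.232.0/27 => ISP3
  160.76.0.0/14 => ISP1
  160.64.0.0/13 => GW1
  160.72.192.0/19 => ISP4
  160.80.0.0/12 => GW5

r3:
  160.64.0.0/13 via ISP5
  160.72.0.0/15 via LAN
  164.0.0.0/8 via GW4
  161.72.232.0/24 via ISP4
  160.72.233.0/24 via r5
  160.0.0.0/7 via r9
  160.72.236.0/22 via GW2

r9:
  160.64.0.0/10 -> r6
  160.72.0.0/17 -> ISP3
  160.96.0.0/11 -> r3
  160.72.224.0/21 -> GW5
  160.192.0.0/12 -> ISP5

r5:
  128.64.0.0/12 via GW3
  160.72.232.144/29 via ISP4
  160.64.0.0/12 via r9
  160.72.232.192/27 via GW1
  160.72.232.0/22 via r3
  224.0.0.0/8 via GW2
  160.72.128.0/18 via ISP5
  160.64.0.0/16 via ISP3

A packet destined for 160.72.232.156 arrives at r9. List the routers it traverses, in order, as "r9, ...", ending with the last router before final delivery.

r9, r6, r5, r3

At r9: longest match for 160.72.232.156 is 160.64.0.0/10 -> r6
At r6: longest match for 160.72.232.156 is 160.72.0.0/13 -> r5
At r5: longest match for 160.72.232.156 is 160.72.232.0/22 -> r3
At r3: longest match for 160.72.232.156 is 160.72.0.0/15 -> LAN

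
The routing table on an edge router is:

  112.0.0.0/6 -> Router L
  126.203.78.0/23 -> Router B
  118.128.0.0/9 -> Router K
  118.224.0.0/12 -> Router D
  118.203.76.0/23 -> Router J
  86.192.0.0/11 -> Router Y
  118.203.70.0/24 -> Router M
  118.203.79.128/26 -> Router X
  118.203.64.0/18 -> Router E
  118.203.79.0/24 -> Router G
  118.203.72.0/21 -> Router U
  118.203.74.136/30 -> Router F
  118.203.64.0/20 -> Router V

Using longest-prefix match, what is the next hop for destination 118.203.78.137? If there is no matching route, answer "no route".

Router U

Routes whose prefix contains 118.203.78.137:
  118.128.0.0/9 (118.128.0.0 - 118.255.255.255) -> Router K
  118.203.64.0/18 (118.203.64.0 - 118.203.127.255) -> Router E
  118.203.64.0/20 (118.203.64.0 - 118.203.79.255) -> Router V
  118.203.72.0/21 (118.203.72.0 - 118.203.79.255) -> Router U
More-specific entries that do NOT match:
  118.203.74.136/30 (118.203.74.136 - 118.203.74.139) does not contain 118.203.78.137
  118.203.79.128/26 (118.203.79.128 - 118.203.79.191) does not contain 118.203.78.137
  118.203.70.0/24 (118.203.70.0 - 118.203.70.255) does not contain 118.203.78.137
  118.203.79.0/24 (118.203.79.0 - 118.203.79.255) does not contain 118.203.78.137
  126.203.78.0/23 (126.203.78.0 - 126.203.79.255) does not contain 118.203.78.137
  118.203.76.0/23 (118.203.76.0 - 118.203.77.255) does not contain 118.203.78.137
Longest matching prefix is /21 -> next hop Router U.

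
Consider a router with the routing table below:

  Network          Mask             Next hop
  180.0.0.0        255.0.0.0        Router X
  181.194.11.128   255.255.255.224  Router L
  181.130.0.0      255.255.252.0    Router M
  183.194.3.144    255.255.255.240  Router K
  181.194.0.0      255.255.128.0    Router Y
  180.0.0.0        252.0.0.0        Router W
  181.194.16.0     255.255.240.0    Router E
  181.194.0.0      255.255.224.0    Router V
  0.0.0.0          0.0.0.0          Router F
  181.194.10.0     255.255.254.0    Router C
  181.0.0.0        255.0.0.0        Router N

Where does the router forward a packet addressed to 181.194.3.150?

Routes whose prefix contains 181.194.3.150:
  0.0.0.0/0 (default, matches everything) -> Router F
  180.0.0.0/6 (180.0.0.0 - 183.255.255.255) -> Router W
  181.0.0.0/8 (181.0.0.0 - 181.255.255.255) -> Router N
  181.194.0.0/17 (181.194.0.0 - 181.194.127.255) -> Router Y
  181.194.0.0/19 (181.194.0.0 - 181.194.31.255) -> Router V
More-specific entries that do NOT match:
  183.194.3.144/28 (183.194.3.144 - 183.194.3.159) does not contain 181.194.3.150
  181.194.11.128/27 (181.194.11.128 - 181.194.11.159) does not contain 181.194.3.150
  181.194.10.0/23 (181.194.10.0 - 181.194.11.255) does not contain 181.194.3.150
  181.130.0.0/22 (181.130.0.0 - 181.130.3.255) does not contain 181.194.3.150
  181.194.16.0/20 (181.194.16.0 - 181.194.31.255) does not contain 181.194.3.150
Longest matching prefix is /19 -> next hop Router V.

Router V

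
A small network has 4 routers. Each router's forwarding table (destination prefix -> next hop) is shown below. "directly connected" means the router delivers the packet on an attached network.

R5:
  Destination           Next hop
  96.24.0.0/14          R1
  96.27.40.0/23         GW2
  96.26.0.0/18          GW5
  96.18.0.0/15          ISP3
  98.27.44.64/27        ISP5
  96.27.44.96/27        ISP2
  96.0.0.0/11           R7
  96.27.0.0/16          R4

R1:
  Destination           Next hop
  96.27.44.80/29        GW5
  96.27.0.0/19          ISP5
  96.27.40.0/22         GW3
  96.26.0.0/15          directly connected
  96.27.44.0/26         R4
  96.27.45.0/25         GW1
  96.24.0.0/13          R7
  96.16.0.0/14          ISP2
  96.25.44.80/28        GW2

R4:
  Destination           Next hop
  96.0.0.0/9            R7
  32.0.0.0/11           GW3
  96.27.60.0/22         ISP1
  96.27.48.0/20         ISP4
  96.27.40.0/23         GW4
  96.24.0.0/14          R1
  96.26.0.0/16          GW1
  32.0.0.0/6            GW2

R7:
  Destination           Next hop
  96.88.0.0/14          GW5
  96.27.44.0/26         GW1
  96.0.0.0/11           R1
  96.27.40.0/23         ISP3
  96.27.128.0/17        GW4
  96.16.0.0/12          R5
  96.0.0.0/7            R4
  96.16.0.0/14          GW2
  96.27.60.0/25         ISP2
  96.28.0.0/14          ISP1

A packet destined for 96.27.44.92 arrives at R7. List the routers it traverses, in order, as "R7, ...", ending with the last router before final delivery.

At R7: longest match for 96.27.44.92 is 96.16.0.0/12 -> R5
At R5: longest match for 96.27.44.92 is 96.27.0.0/16 -> R4
At R4: longest match for 96.27.44.92 is 96.24.0.0/14 -> R1
At R1: longest match for 96.27.44.92 is 96.26.0.0/15 -> directly connected

R7, R5, R4, R1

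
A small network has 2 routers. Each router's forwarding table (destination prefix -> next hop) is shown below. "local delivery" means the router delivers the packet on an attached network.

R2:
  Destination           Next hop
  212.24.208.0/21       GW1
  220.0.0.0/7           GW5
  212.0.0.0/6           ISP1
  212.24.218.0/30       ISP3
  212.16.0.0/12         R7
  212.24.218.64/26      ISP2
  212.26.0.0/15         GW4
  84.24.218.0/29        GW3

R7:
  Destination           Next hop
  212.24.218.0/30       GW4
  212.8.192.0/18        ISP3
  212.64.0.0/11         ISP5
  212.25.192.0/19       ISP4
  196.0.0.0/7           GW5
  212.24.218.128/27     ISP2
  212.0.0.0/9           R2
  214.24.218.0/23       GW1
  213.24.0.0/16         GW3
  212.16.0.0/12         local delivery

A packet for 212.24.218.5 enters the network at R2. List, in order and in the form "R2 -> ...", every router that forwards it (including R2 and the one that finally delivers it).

R2 -> R7

At R2: longest match for 212.24.218.5 is 212.16.0.0/12 -> R7
At R7: longest match for 212.24.218.5 is 212.16.0.0/12 -> local delivery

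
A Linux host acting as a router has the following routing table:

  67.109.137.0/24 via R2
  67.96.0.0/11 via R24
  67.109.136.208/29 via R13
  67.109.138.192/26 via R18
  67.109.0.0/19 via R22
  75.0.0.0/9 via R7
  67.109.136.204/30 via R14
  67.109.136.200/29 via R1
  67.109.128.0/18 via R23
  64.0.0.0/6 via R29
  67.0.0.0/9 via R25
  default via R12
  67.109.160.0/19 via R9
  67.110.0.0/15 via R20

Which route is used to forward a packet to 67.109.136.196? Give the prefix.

Entries matching 67.109.136.196:
  0.0.0.0/0 (default, matches everything)
  64.0.0.0/6 (64.0.0.0 - 67.255.255.255)
  67.0.0.0/9 (67.0.0.0 - 67.127.255.255)
  67.96.0.0/11 (67.96.0.0 - 67.127.255.255)
  67.109.128.0/18 (67.109.128.0 - 67.109.191.255)
Most specific is 67.109.128.0/18.

67.109.128.0/18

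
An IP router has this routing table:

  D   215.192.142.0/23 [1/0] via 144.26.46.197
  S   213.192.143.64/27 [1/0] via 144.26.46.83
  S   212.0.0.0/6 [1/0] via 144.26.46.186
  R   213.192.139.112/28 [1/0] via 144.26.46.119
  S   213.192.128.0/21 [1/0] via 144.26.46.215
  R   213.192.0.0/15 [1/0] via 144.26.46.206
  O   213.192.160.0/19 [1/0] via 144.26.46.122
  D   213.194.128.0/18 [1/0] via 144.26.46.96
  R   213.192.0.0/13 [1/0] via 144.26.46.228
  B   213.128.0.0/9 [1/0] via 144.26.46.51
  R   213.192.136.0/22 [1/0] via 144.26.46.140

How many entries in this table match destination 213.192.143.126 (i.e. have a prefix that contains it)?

Prefixes containing 213.192.143.126:
  212.0.0.0/6 (212.0.0.0 - 215.255.255.255)
  213.128.0.0/9 (213.128.0.0 - 213.255.255.255)
  213.192.0.0/13 (213.192.0.0 - 213.199.255.255)
  213.192.0.0/15 (213.192.0.0 - 213.193.255.255)
Total matching entries: 4.

4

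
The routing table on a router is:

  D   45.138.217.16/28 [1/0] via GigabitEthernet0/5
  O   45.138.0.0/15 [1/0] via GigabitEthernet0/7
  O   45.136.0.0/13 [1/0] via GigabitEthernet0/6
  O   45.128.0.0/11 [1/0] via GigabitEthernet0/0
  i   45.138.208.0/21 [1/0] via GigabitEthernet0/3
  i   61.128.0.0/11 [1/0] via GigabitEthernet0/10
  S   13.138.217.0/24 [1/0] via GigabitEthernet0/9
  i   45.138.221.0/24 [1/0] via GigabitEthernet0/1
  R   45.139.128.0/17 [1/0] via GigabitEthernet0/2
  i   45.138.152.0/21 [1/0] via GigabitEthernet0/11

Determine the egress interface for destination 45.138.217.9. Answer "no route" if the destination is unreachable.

GigabitEthernet0/7

Routes whose prefix contains 45.138.217.9:
  45.128.0.0/11 (45.128.0.0 - 45.159.255.255) -> GigabitEthernet0/0
  45.136.0.0/13 (45.136.0.0 - 45.143.255.255) -> GigabitEthernet0/6
  45.138.0.0/15 (45.138.0.0 - 45.139.255.255) -> GigabitEthernet0/7
More-specific entries that do NOT match:
  45.138.217.16/28 (45.138.217.16 - 45.138.217.31) does not contain 45.138.217.9
  13.138.217.0/24 (13.138.217.0 - 13.138.217.255) does not contain 45.138.217.9
  45.138.221.0/24 (45.138.221.0 - 45.138.221.255) does not contain 45.138.217.9
  45.138.208.0/21 (45.138.208.0 - 45.138.215.255) does not contain 45.138.217.9
  45.138.152.0/21 (45.138.152.0 - 45.138.159.255) does not contain 45.138.217.9
  45.139.128.0/17 (45.139.128.0 - 45.139.255.255) does not contain 45.138.217.9
Longest matching prefix is /15 -> interface GigabitEthernet0/7.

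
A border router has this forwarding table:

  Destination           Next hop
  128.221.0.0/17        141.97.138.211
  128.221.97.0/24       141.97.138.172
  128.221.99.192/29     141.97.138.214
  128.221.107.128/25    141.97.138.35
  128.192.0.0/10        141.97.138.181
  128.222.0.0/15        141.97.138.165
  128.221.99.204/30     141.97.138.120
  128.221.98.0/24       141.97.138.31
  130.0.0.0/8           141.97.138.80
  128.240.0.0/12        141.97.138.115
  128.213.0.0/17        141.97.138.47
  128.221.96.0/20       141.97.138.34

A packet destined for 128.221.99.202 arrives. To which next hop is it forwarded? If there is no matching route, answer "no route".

141.97.138.34

Routes whose prefix contains 128.221.99.202:
  128.192.0.0/10 (128.192.0.0 - 128.255.255.255) -> 141.97.138.181
  128.221.0.0/17 (128.221.0.0 - 128.221.127.255) -> 141.97.138.211
  128.221.96.0/20 (128.221.96.0 - 128.221.111.255) -> 141.97.138.34
More-specific entries that do NOT match:
  128.221.99.204/30 (128.221.99.204 - 128.221.99.207) does not contain 128.221.99.202
  128.221.99.192/29 (128.221.99.192 - 128.221.99.199) does not contain 128.221.99.202
  128.221.107.128/25 (128.221.107.128 - 128.221.107.255) does not contain 128.221.99.202
  128.221.97.0/24 (128.221.97.0 - 128.221.97.255) does not contain 128.221.99.202
  128.221.98.0/24 (128.221.98.0 - 128.221.98.255) does not contain 128.221.99.202
Longest matching prefix is /20 -> next hop 141.97.138.34.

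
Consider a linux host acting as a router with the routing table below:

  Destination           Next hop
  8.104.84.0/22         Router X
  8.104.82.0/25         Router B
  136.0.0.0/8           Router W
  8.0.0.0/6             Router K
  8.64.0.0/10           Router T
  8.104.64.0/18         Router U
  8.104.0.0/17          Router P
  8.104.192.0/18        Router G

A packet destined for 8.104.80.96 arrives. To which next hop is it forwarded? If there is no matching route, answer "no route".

Router U

Routes whose prefix contains 8.104.80.96:
  8.0.0.0/6 (8.0.0.0 - 11.255.255.255) -> Router K
  8.64.0.0/10 (8.64.0.0 - 8.127.255.255) -> Router T
  8.104.0.0/17 (8.104.0.0 - 8.104.127.255) -> Router P
  8.104.64.0/18 (8.104.64.0 - 8.104.127.255) -> Router U
More-specific entries that do NOT match:
  8.104.82.0/25 (8.104.82.0 - 8.104.82.127) does not contain 8.104.80.96
  8.104.84.0/22 (8.104.84.0 - 8.104.87.255) does not contain 8.104.80.96
Longest matching prefix is /18 -> next hop Router U.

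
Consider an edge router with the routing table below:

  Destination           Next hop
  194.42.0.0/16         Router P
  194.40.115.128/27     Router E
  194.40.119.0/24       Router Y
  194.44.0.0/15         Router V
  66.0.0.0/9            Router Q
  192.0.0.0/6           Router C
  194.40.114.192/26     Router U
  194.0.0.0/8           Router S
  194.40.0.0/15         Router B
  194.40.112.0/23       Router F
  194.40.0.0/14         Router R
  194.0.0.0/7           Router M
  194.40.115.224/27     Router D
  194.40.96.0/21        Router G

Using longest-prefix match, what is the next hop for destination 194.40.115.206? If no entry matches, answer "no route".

Routes whose prefix contains 194.40.115.206:
  192.0.0.0/6 (192.0.0.0 - 195.255.255.255) -> Router C
  194.0.0.0/7 (194.0.0.0 - 195.255.255.255) -> Router M
  194.0.0.0/8 (194.0.0.0 - 194.255.255.255) -> Router S
  194.40.0.0/14 (194.40.0.0 - 194.43.255.255) -> Router R
  194.40.0.0/15 (194.40.0.0 - 194.41.255.255) -> Router B
More-specific entries that do NOT match:
  194.40.115.128/27 (194.40.115.128 - 194.40.115.159) does not contain 194.40.115.206
  194.40.115.224/27 (194.40.115.224 - 194.40.115.255) does not contain 194.40.115.206
  194.40.114.192/26 (194.40.114.192 - 194.40.114.255) does not contain 194.40.115.206
  194.40.119.0/24 (194.40.119.0 - 194.40.119.255) does not contain 194.40.115.206
  194.40.112.0/23 (194.40.112.0 - 194.40.113.255) does not contain 194.40.115.206
  194.40.96.0/21 (194.40.96.0 - 194.40.103.255) does not contain 194.40.115.206
  194.42.0.0/16 (194.42.0.0 - 194.42.255.255) does not contain 194.40.115.206
Longest matching prefix is /15 -> next hop Router B.

Router B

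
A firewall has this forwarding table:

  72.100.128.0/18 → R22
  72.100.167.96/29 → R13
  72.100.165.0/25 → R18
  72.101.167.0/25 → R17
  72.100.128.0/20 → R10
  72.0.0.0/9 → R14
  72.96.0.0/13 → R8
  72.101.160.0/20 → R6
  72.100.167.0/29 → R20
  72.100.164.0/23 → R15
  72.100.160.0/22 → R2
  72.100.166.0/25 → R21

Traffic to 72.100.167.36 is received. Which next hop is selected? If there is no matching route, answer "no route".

Routes whose prefix contains 72.100.167.36:
  72.0.0.0/9 (72.0.0.0 - 72.127.255.255) -> R14
  72.96.0.0/13 (72.96.0.0 - 72.103.255.255) -> R8
  72.100.128.0/18 (72.100.128.0 - 72.100.191.255) -> R22
More-specific entries that do NOT match:
  72.100.167.96/29 (72.100.167.96 - 72.100.167.103) does not contain 72.100.167.36
  72.100.167.0/29 (72.100.167.0 - 72.100.167.7) does not contain 72.100.167.36
  72.100.165.0/25 (72.100.165.0 - 72.100.165.127) does not contain 72.100.167.36
  72.101.167.0/25 (72.101.167.0 - 72.101.167.127) does not contain 72.100.167.36
  72.100.166.0/25 (72.100.166.0 - 72.100.166.127) does not contain 72.100.167.36
  72.100.164.0/23 (72.100.164.0 - 72.100.165.255) does not contain 72.100.167.36
  72.100.160.0/22 (72.100.160.0 - 72.100.163.255) does not contain 72.100.167.36
  72.100.128.0/20 (72.100.128.0 - 72.100.143.255) does not contain 72.100.167.36
  72.101.160.0/20 (72.101.160.0 - 72.101.175.255) does not contain 72.100.167.36
Longest matching prefix is /18 -> next hop R22.

R22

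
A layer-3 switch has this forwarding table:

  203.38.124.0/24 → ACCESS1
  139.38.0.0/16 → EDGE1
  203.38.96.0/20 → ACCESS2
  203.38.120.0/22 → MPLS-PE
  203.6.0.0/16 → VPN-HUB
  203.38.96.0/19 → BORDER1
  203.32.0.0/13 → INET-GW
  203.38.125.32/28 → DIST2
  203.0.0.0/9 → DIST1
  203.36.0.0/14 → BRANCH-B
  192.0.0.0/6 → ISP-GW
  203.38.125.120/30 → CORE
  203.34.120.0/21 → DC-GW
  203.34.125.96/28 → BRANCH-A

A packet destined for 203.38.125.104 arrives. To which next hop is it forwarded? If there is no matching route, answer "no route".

BORDER1

Routes whose prefix contains 203.38.125.104:
  203.0.0.0/9 (203.0.0.0 - 203.127.255.255) -> DIST1
  203.32.0.0/13 (203.32.0.0 - 203.39.255.255) -> INET-GW
  203.36.0.0/14 (203.36.0.0 - 203.39.255.255) -> BRANCH-B
  203.38.96.0/19 (203.38.96.0 - 203.38.127.255) -> BORDER1
More-specific entries that do NOT match:
  203.38.125.120/30 (203.38.125.120 - 203.38.125.123) does not contain 203.38.125.104
  203.38.125.32/28 (203.38.125.32 - 203.38.125.47) does not contain 203.38.125.104
  203.34.125.96/28 (203.34.125.96 - 203.34.125.111) does not contain 203.38.125.104
  203.38.124.0/24 (203.38.124.0 - 203.38.124.255) does not contain 203.38.125.104
  203.38.120.0/22 (203.38.120.0 - 203.38.123.255) does not contain 203.38.125.104
  203.34.120.0/21 (203.34.120.0 - 203.34.127.255) does not contain 203.38.125.104
  203.38.96.0/20 (203.38.96.0 - 203.38.111.255) does not contain 203.38.125.104
Longest matching prefix is /19 -> next hop BORDER1.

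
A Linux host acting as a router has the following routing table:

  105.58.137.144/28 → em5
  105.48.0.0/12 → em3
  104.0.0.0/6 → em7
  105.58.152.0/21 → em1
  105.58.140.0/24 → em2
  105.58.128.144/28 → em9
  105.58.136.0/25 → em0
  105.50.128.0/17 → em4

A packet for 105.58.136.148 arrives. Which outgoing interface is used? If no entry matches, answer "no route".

Routes whose prefix contains 105.58.136.148:
  104.0.0.0/6 (104.0.0.0 - 107.255.255.255) -> em7
  105.48.0.0/12 (105.48.0.0 - 105.63.255.255) -> em3
More-specific entries that do NOT match:
  105.58.137.144/28 (105.58.137.144 - 105.58.137.159) does not contain 105.58.136.148
  105.58.128.144/28 (105.58.128.144 - 105.58.128.159) does not contain 105.58.136.148
  105.58.136.0/25 (105.58.136.0 - 105.58.136.127) does not contain 105.58.136.148
  105.58.140.0/24 (105.58.140.0 - 105.58.140.255) does not contain 105.58.136.148
  105.58.152.0/21 (105.58.152.0 - 105.58.159.255) does not contain 105.58.136.148
  105.50.128.0/17 (105.50.128.0 - 105.50.255.255) does not contain 105.58.136.148
Longest matching prefix is /12 -> interface em3.

em3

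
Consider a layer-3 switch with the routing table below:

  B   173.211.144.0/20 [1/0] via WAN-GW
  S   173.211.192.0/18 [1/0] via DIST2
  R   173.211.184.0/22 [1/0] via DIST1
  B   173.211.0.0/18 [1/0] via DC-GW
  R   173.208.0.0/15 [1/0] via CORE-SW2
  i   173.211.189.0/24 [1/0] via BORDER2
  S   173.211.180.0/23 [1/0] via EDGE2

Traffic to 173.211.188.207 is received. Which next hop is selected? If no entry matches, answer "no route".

no route

No entry's prefix contains 173.211.188.207; there is no default route.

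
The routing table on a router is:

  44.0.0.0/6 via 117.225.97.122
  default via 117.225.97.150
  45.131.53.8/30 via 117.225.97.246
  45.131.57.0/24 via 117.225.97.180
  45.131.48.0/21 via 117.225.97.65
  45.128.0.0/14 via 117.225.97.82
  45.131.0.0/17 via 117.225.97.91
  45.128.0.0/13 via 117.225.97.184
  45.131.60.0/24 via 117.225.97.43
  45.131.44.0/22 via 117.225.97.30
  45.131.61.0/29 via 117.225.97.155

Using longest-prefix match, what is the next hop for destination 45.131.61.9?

Routes whose prefix contains 45.131.61.9:
  0.0.0.0/0 (default, matches everything) -> 117.225.97.150
  44.0.0.0/6 (44.0.0.0 - 47.255.255.255) -> 117.225.97.122
  45.128.0.0/13 (45.128.0.0 - 45.135.255.255) -> 117.225.97.184
  45.128.0.0/14 (45.128.0.0 - 45.131.255.255) -> 117.225.97.82
  45.131.0.0/17 (45.131.0.0 - 45.131.127.255) -> 117.225.97.91
More-specific entries that do NOT match:
  45.131.53.8/30 (45.131.53.8 - 45.131.53.11) does not contain 45.131.61.9
  45.131.61.0/29 (45.131.61.0 - 45.131.61.7) does not contain 45.131.61.9
  45.131.57.0/24 (45.131.57.0 - 45.131.57.255) does not contain 45.131.61.9
  45.131.60.0/24 (45.131.60.0 - 45.131.60.255) does not contain 45.131.61.9
  45.131.44.0/22 (45.131.44.0 - 45.131.47.255) does not contain 45.131.61.9
  45.131.48.0/21 (45.131.48.0 - 45.131.55.255) does not contain 45.131.61.9
Longest matching prefix is /17 -> next hop 117.225.97.91.

117.225.97.91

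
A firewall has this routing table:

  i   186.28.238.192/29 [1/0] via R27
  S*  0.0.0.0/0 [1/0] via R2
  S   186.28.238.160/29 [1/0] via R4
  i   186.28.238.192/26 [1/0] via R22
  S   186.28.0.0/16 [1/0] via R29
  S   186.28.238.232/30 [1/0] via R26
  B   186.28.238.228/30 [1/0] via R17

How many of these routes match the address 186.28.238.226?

3

Prefixes containing 186.28.238.226:
  0.0.0.0/0 (default, matches everything)
  186.28.0.0/16 (186.28.0.0 - 186.28.255.255)
  186.28.238.192/26 (186.28.238.192 - 186.28.238.255)
Total matching entries: 3.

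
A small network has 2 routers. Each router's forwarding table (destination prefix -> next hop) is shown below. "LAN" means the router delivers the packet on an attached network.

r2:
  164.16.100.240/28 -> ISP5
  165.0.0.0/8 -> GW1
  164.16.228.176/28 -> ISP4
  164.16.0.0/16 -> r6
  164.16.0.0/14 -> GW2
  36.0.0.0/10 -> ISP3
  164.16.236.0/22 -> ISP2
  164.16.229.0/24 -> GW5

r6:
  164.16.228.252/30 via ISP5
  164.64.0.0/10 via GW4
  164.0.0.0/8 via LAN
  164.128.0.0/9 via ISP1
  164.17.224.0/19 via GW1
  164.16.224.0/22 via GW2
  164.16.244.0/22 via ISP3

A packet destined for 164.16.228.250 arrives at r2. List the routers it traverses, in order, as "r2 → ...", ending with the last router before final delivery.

At r2: longest match for 164.16.228.250 is 164.16.0.0/16 -> r6
At r6: longest match for 164.16.228.250 is 164.0.0.0/8 -> LAN

r2 → r6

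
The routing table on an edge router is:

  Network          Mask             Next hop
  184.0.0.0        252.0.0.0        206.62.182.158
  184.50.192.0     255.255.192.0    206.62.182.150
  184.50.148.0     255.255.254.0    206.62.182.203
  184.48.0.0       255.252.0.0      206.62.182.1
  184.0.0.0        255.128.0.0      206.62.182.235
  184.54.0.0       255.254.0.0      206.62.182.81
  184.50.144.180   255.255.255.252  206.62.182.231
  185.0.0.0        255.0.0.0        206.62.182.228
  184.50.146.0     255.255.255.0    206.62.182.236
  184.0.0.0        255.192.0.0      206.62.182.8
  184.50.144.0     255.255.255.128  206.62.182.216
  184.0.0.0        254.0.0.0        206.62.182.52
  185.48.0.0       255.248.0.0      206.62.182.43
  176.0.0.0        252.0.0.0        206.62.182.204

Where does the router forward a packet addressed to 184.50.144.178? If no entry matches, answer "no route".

Routes whose prefix contains 184.50.144.178:
  184.0.0.0/6 (184.0.0.0 - 187.255.255.255) -> 206.62.182.158
  184.0.0.0/7 (184.0.0.0 - 185.255.255.255) -> 206.62.182.52
  184.0.0.0/9 (184.0.0.0 - 184.127.255.255) -> 206.62.182.235
  184.0.0.0/10 (184.0.0.0 - 184.63.255.255) -> 206.62.182.8
  184.48.0.0/14 (184.48.0.0 - 184.51.255.255) -> 206.62.182.1
More-specific entries that do NOT match:
  184.50.144.180/30 (184.50.144.180 - 184.50.144.183) does not contain 184.50.144.178
  184.50.144.0/25 (184.50.144.0 - 184.50.144.127) does not contain 184.50.144.178
  184.50.146.0/24 (184.50.146.0 - 184.50.146.255) does not contain 184.50.144.178
  184.50.148.0/23 (184.50.148.0 - 184.50.149.255) does not contain 184.50.144.178
  184.50.192.0/18 (184.50.192.0 - 184.50.255.255) does not contain 184.50.144.178
  184.54.0.0/15 (184.54.0.0 - 184.55.255.255) does not contain 184.50.144.178
Longest matching prefix is /14 -> next hop 206.62.182.1.

206.62.182.1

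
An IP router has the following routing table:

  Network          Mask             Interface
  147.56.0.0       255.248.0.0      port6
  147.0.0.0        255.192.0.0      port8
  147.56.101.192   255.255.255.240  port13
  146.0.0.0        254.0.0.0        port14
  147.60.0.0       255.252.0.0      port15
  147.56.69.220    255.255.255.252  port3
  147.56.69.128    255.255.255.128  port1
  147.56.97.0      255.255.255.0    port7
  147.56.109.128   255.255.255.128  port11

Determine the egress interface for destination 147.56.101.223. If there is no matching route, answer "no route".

Routes whose prefix contains 147.56.101.223:
  146.0.0.0/7 (146.0.0.0 - 147.255.255.255) -> port14
  147.0.0.0/10 (147.0.0.0 - 147.63.255.255) -> port8
  147.56.0.0/13 (147.56.0.0 - 147.63.255.255) -> port6
More-specific entries that do NOT match:
  147.56.69.220/30 (147.56.69.220 - 147.56.69.223) does not contain 147.56.101.223
  147.56.101.192/28 (147.56.101.192 - 147.56.101.207) does not contain 147.56.101.223
  147.56.69.128/25 (147.56.69.128 - 147.56.69.255) does not contain 147.56.101.223
  147.56.109.128/25 (147.56.109.128 - 147.56.109.255) does not contain 147.56.101.223
  147.56.97.0/24 (147.56.97.0 - 147.56.97.255) does not contain 147.56.101.223
  147.60.0.0/14 (147.60.0.0 - 147.63.255.255) does not contain 147.56.101.223
Longest matching prefix is /13 -> interface port6.

port6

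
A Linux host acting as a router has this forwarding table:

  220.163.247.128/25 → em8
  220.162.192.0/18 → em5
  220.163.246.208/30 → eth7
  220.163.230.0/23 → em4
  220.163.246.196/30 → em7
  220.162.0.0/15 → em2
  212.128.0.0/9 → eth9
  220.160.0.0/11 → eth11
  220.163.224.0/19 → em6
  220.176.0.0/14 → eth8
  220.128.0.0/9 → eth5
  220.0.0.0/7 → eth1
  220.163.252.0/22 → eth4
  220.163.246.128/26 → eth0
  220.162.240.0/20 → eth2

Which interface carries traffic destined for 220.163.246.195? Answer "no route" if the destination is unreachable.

em6

Routes whose prefix contains 220.163.246.195:
  220.0.0.0/7 (220.0.0.0 - 221.255.255.255) -> eth1
  220.128.0.0/9 (220.128.0.0 - 220.255.255.255) -> eth5
  220.160.0.0/11 (220.160.0.0 - 220.191.255.255) -> eth11
  220.162.0.0/15 (220.162.0.0 - 220.163.255.255) -> em2
  220.163.224.0/19 (220.163.224.0 - 220.163.255.255) -> em6
More-specific entries that do NOT match:
  220.163.246.208/30 (220.163.246.208 - 220.163.246.211) does not contain 220.163.246.195
  220.163.246.196/30 (220.163.246.196 - 220.163.246.199) does not contain 220.163.246.195
  220.163.246.128/26 (220.163.246.128 - 220.163.246.191) does not contain 220.163.246.195
  220.163.247.128/25 (220.163.247.128 - 220.163.247.255) does not contain 220.163.246.195
  220.163.230.0/23 (220.163.230.0 - 220.163.231.255) does not contain 220.163.246.195
  220.163.252.0/22 (220.163.252.0 - 220.163.255.255) does not contain 220.163.246.195
  220.162.240.0/20 (220.162.240.0 - 220.162.255.255) does not contain 220.163.246.195
Longest matching prefix is /19 -> interface em6.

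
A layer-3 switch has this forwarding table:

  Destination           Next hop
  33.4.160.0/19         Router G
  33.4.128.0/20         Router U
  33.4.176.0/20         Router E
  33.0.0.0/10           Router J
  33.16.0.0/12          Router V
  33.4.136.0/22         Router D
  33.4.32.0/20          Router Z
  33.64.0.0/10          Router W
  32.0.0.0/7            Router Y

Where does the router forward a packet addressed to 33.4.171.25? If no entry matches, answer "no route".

Routes whose prefix contains 33.4.171.25:
  32.0.0.0/7 (32.0.0.0 - 33.255.255.255) -> Router Y
  33.0.0.0/10 (33.0.0.0 - 33.63.255.255) -> Router J
  33.4.160.0/19 (33.4.160.0 - 33.4.191.255) -> Router G
More-specific entries that do NOT match:
  33.4.136.0/22 (33.4.136.0 - 33.4.139.255) does not contain 33.4.171.25
  33.4.128.0/20 (33.4.128.0 - 33.4.143.255) does not contain 33.4.171.25
  33.4.176.0/20 (33.4.176.0 - 33.4.191.255) does not contain 33.4.171.25
  33.4.32.0/20 (33.4.32.0 - 33.4.47.255) does not contain 33.4.171.25
Longest matching prefix is /19 -> next hop Router G.

Router G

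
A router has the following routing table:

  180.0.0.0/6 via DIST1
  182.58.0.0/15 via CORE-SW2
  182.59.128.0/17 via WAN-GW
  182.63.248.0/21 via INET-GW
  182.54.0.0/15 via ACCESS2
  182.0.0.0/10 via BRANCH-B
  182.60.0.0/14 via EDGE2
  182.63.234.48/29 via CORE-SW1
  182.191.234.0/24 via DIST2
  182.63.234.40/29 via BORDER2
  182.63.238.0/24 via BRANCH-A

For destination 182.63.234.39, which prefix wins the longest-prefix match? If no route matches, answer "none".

182.60.0.0/14

Entries matching 182.63.234.39:
  180.0.0.0/6 (180.0.0.0 - 183.255.255.255)
  182.0.0.0/10 (182.0.0.0 - 182.63.255.255)
  182.60.0.0/14 (182.60.0.0 - 182.63.255.255)
Most specific is 182.60.0.0/14.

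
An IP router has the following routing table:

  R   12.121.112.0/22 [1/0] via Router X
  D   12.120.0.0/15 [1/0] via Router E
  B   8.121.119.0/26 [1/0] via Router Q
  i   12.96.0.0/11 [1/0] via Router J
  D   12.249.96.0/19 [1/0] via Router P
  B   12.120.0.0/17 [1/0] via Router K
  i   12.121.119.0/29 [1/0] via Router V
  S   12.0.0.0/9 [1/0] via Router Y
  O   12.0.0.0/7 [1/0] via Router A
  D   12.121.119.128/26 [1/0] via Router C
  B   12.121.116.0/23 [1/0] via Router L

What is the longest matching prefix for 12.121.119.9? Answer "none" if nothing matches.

Entries matching 12.121.119.9:
  12.0.0.0/7 (12.0.0.0 - 13.255.255.255)
  12.0.0.0/9 (12.0.0.0 - 12.127.255.255)
  12.96.0.0/11 (12.96.0.0 - 12.127.255.255)
  12.120.0.0/15 (12.120.0.0 - 12.121.255.255)
Most specific is 12.120.0.0/15.

12.120.0.0/15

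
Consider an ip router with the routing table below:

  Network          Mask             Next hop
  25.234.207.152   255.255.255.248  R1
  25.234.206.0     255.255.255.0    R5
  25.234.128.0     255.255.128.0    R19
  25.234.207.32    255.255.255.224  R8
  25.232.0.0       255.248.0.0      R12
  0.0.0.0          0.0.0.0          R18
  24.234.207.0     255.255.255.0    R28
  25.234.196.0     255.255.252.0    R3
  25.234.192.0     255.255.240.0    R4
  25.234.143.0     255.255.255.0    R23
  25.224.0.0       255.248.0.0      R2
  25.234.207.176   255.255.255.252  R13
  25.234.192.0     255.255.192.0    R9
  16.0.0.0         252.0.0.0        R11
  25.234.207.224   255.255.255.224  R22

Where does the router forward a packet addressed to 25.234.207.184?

Routes whose prefix contains 25.234.207.184:
  0.0.0.0/0 (default, matches everything) -> R18
  25.232.0.0/13 (25.232.0.0 - 25.239.255.255) -> R12
  25.234.128.0/17 (25.234.128.0 - 25.234.255.255) -> R19
  25.234.192.0/18 (25.234.192.0 - 25.234.255.255) -> R9
  25.234.192.0/20 (25.234.192.0 - 25.234.207.255) -> R4
More-specific entries that do NOT match:
  25.234.207.176/30 (25.234.207.176 - 25.234.207.179) does not contain 25.234.207.184
  25.234.207.152/29 (25.234.207.152 - 25.234.207.159) does not contain 25.234.207.184
  25.234.207.32/27 (25.234.207.32 - 25.234.207.63) does not contain 25.234.207.184
  25.234.207.224/27 (25.234.207.224 - 25.234.207.255) does not contain 25.234.207.184
  25.234.206.0/24 (25.234.206.0 - 25.234.206.255) does not contain 25.234.207.184
  24.234.207.0/24 (24.234.207.0 - 24.234.207.255) does not contain 25.234.207.184
  25.234.143.0/24 (25.234.143.0 - 25.234.143.255) does not contain 25.234.207.184
  25.234.196.0/22 (25.234.196.0 - 25.234.199.255) does not contain 25.234.207.184
Longest matching prefix is /20 -> next hop R4.

R4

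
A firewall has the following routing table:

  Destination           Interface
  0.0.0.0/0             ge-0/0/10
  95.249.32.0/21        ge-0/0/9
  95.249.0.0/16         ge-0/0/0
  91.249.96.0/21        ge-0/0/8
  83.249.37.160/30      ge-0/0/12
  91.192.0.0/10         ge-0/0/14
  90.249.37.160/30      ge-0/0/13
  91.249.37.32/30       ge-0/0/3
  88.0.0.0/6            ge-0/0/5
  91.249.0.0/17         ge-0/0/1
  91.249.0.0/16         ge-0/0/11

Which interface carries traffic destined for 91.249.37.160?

ge-0/0/1

Routes whose prefix contains 91.249.37.160:
  0.0.0.0/0 (default, matches everything) -> ge-0/0/10
  88.0.0.0/6 (88.0.0.0 - 91.255.255.255) -> ge-0/0/5
  91.192.0.0/10 (91.192.0.0 - 91.255.255.255) -> ge-0/0/14
  91.249.0.0/16 (91.249.0.0 - 91.249.255.255) -> ge-0/0/11
  91.249.0.0/17 (91.249.0.0 - 91.249.127.255) -> ge-0/0/1
More-specific entries that do NOT match:
  83.249.37.160/30 (83.249.37.160 - 83.249.37.163) does not contain 91.249.37.160
  90.249.37.160/30 (90.249.37.160 - 90.249.37.163) does not contain 91.249.37.160
  91.249.37.32/30 (91.249.37.32 - 91.249.37.35) does not contain 91.249.37.160
  95.249.32.0/21 (95.249.32.0 - 95.249.39.255) does not contain 91.249.37.160
  91.249.96.0/21 (91.249.96.0 - 91.249.103.255) does not contain 91.249.37.160
Longest matching prefix is /17 -> interface ge-0/0/1.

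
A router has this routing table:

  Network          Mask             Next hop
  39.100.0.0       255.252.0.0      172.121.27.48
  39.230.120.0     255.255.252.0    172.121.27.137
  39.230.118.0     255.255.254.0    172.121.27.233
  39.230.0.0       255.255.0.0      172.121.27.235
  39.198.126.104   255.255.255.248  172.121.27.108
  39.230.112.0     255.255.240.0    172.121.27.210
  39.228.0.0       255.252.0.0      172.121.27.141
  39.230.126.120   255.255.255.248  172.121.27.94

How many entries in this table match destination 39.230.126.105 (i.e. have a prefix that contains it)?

Prefixes containing 39.230.126.105:
  39.228.0.0/14 (39.228.0.0 - 39.231.255.255)
  39.230.0.0/16 (39.230.0.0 - 39.230.255.255)
  39.230.112.0/20 (39.230.112.0 - 39.230.127.255)
Total matching entries: 3.

3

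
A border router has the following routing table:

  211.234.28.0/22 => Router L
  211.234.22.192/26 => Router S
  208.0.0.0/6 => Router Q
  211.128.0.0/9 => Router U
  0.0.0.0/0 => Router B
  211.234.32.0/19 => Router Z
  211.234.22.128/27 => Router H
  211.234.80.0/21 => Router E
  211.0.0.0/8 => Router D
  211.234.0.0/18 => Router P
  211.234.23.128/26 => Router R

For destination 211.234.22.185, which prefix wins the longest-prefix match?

211.234.0.0/18

Entries matching 211.234.22.185:
  0.0.0.0/0 (default, matches everything)
  208.0.0.0/6 (208.0.0.0 - 211.255.255.255)
  211.0.0.0/8 (211.0.0.0 - 211.255.255.255)
  211.128.0.0/9 (211.128.0.0 - 211.255.255.255)
  211.234.0.0/18 (211.234.0.0 - 211.234.63.255)
Most specific is 211.234.0.0/18.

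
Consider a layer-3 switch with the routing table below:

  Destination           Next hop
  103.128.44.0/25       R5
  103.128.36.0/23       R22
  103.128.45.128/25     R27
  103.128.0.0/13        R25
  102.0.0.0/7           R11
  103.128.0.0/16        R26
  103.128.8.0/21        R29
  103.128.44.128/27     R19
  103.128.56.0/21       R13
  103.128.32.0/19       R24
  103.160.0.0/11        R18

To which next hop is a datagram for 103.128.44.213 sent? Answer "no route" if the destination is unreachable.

R24

Routes whose prefix contains 103.128.44.213:
  102.0.0.0/7 (102.0.0.0 - 103.255.255.255) -> R11
  103.128.0.0/13 (103.128.0.0 - 103.135.255.255) -> R25
  103.128.0.0/16 (103.128.0.0 - 103.128.255.255) -> R26
  103.128.32.0/19 (103.128.32.0 - 103.128.63.255) -> R24
More-specific entries that do NOT match:
  103.128.44.128/27 (103.128.44.128 - 103.128.44.159) does not contain 103.128.44.213
  103.128.44.0/25 (103.128.44.0 - 103.128.44.127) does not contain 103.128.44.213
  103.128.45.128/25 (103.128.45.128 - 103.128.45.255) does not contain 103.128.44.213
  103.128.36.0/23 (103.128.36.0 - 103.128.37.255) does not contain 103.128.44.213
  103.128.8.0/21 (103.128.8.0 - 103.128.15.255) does not contain 103.128.44.213
  103.128.56.0/21 (103.128.56.0 - 103.128.63.255) does not contain 103.128.44.213
Longest matching prefix is /19 -> next hop R24.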